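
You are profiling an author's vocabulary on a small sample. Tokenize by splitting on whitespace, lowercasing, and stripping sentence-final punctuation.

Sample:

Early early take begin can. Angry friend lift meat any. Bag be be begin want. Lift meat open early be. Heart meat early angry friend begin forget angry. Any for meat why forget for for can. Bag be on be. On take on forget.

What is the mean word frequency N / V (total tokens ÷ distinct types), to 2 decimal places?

N = 44 tokens, V = 18 types.
Mean frequency = N / V = 44 / 18 = 2.44

2.44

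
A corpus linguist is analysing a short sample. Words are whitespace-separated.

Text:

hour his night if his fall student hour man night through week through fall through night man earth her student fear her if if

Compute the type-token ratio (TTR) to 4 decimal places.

0.5000

N = 24 tokens, V = 12 types.
TTR = V / N = 12 / 24 = 0.5000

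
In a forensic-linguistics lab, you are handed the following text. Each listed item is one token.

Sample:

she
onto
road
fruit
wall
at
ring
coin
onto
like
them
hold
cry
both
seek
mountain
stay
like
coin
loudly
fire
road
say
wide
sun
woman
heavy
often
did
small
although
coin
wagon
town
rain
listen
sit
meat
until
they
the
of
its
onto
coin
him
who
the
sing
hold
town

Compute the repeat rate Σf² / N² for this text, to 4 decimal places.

0.0304

Frequencies: coin:4, onto:3, road:2, like:2, hold:2, town:2, the:2, she:1, fruit:1, wall:1, at:1, ring:1, them:1, cry:1, both:1, seek:1, mountain:1, stay:1, loudly:1, fire:1, … (21 more, each freq 1)
Σf² = 79; N² = 2601
Repeat rate = 79 / 2601 = 0.0304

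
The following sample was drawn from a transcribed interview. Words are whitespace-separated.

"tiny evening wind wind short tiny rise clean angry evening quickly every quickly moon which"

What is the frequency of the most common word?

Frequencies: tiny:2, evening:2, wind:2, quickly:2, short:1, rise:1, clean:1, angry:1, every:1, moon:1, which:1
Most common: 'tiny' with frequency 2.

2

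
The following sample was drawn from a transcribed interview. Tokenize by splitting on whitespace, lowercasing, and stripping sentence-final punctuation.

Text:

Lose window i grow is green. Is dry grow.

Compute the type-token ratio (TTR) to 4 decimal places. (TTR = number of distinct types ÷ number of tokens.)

0.7778

N = 9 tokens, V = 7 types.
TTR = V / N = 7 / 9 = 0.7778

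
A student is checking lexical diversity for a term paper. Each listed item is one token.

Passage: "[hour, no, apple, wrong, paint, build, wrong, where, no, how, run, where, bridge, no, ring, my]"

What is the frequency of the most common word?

Frequencies: no:3, wrong:2, where:2, hour:1, apple:1, paint:1, build:1, how:1, run:1, bridge:1, ring:1, my:1
Most common: 'no' with frequency 3.

3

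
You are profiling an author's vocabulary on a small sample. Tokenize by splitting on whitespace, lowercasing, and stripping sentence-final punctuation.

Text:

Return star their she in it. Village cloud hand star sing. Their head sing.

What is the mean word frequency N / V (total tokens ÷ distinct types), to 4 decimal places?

N = 14 tokens, V = 11 types.
Mean frequency = N / V = 14 / 11 = 1.2727

1.2727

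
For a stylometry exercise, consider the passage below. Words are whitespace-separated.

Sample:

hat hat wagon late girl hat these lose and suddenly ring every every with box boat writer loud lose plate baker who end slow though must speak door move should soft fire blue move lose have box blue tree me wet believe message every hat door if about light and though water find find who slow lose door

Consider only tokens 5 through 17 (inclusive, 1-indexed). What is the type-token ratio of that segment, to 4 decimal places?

0.9231

Segment tokens 5–17: girl, hat, these, lose, and, suddenly, ring, every, every, with, box, boat, writer
Segment N = 13, segment V = 12.
TTR = 12 / 13 = 0.9231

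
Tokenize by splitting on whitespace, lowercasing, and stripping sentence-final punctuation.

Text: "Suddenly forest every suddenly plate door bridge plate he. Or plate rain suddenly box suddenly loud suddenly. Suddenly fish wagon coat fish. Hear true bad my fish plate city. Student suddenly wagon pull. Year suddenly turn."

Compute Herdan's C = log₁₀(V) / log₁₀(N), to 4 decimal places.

0.8750

N = 36, V = 23.
log₁₀(V) = 1.361728, log₁₀(N) = 1.556303
C = 1.361728 / 1.556303 = 0.8750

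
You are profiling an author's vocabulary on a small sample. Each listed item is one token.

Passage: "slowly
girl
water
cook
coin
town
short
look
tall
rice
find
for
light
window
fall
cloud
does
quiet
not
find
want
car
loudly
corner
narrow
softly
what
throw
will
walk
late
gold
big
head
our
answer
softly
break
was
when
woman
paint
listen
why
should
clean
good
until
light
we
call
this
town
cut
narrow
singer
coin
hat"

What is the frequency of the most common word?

Frequencies: coin:2, town:2, find:2, light:2, narrow:2, softly:2, slowly:1, girl:1, water:1, cook:1, short:1, look:1, tall:1, rice:1, for:1, window:1, fall:1, cloud:1, does:1, quiet:1, … (32 more, each freq 1)
Most common: 'coin' with frequency 2.

2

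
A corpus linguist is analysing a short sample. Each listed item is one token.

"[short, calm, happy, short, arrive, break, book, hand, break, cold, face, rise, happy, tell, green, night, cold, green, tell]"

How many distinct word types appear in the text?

13

Distinct types: {arrive, book, break, calm, cold, face, green, hand, happy, night, rise, short, tell}
V = 13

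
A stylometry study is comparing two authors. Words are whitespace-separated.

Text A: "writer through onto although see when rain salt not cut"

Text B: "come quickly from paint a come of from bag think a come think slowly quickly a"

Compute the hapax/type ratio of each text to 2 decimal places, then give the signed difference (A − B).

0.56

A: hapax=10, V=10, ratio=1.00
B: hapax=4, V=9, ratio=0.44
Difference = 1.00 − 0.44 = 0.56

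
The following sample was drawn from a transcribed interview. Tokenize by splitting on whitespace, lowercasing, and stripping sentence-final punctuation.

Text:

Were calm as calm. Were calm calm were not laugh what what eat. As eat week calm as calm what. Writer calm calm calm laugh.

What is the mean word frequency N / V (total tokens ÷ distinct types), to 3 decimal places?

2.778

N = 25 tokens, V = 9 types.
Mean frequency = N / V = 25 / 9 = 2.778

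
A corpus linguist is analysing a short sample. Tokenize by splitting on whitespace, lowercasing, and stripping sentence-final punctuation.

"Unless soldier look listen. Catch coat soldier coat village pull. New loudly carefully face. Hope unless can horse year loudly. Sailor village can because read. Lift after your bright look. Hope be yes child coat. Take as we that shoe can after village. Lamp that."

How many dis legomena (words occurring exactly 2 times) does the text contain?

Frequencies: coat:3, village:3, can:3, unless:2, soldier:2, look:2, loudly:2, hope:2, after:2, that:2, listen:1, catch:1, pull:1, new:1, carefully:1, face:1, horse:1, year:1, sailor:1, because:1, … (12 more, each freq 1)
Words with frequency 2: after, hope, look, loudly, soldier, that, unless

7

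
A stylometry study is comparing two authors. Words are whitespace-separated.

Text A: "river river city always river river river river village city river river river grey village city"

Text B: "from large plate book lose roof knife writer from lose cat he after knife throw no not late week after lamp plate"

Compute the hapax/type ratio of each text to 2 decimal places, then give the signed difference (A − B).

-0.31

A: hapax=2, V=5, ratio=0.40
B: hapax=12, V=17, ratio=0.71
Difference = 0.40 − 0.71 = -0.31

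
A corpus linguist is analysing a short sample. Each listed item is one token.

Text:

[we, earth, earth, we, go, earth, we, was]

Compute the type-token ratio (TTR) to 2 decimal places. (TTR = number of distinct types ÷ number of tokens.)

N = 8 tokens, V = 4 types.
TTR = V / N = 4 / 8 = 0.50

0.50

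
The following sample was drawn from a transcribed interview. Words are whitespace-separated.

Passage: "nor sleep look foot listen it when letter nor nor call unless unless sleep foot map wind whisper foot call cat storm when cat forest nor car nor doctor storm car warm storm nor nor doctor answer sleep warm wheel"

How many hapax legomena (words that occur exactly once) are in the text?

Frequencies: nor:7, sleep:3, foot:3, storm:3, when:2, call:2, unless:2, cat:2, car:2, doctor:2, warm:2, look:1, listen:1, it:1, letter:1, map:1, wind:1, whisper:1, forest:1, answer:1, … (1 more, each freq 1)
Hapax (freq=1): answer, forest, it, letter, listen, look, map, wheel, whisper, wind

10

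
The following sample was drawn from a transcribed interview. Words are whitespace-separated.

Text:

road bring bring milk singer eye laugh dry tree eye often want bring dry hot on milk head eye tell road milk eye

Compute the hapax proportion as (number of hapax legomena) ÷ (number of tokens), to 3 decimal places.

0.391

Frequencies: eye:4, bring:3, milk:3, road:2, dry:2, singer:1, laugh:1, tree:1, often:1, want:1, hot:1, on:1, head:1, tell:1
Hapax count = 9; token count = 23.
Ratio = 9 / 23 = 0.391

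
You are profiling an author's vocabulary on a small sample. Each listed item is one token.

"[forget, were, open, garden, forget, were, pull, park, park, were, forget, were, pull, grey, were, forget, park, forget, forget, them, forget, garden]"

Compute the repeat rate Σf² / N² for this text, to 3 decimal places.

0.194

Frequencies: forget:7, were:5, park:3, garden:2, pull:2, open:1, grey:1, them:1
Σf² = 94; N² = 484
Repeat rate = 94 / 484 = 0.194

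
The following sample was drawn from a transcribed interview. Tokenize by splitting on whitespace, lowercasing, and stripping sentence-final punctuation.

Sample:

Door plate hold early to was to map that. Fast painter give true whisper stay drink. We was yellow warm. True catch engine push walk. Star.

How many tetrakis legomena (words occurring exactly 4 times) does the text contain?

0

Frequencies: to:2, was:2, true:2, door:1, plate:1, hold:1, early:1, map:1, that:1, fast:1, painter:1, give:1, whisper:1, stay:1, drink:1, we:1, yellow:1, warm:1, catch:1, engine:1, … (3 more, each freq 1)
Words with frequency 4: (none)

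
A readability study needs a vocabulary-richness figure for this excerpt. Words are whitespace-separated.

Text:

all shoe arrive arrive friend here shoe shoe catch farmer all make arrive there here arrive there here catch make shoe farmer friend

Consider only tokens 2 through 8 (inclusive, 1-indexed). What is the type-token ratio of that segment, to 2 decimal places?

Segment tokens 2–8: shoe, arrive, arrive, friend, here, shoe, shoe
Segment N = 7, segment V = 4.
TTR = 4 / 7 = 0.57

0.57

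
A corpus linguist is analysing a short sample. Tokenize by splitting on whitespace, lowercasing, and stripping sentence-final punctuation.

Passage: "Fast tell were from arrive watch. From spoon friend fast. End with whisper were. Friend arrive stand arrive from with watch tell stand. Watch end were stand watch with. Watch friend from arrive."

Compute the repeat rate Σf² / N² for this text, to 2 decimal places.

Frequencies: watch:5, from:4, arrive:4, were:3, friend:3, with:3, stand:3, fast:2, tell:2, end:2, spoon:1, whisper:1
Σf² = 107; N² = 1089
Repeat rate = 107 / 1089 = 0.10

0.10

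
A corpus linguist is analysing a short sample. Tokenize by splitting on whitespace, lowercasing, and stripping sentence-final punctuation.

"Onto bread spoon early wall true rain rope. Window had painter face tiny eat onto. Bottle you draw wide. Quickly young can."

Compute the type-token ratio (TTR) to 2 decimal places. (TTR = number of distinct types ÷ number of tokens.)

0.95

N = 22 tokens, V = 21 types.
TTR = V / N = 21 / 22 = 0.95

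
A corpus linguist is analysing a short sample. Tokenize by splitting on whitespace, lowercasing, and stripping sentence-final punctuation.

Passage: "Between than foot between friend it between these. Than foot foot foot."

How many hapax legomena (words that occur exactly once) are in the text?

3

Frequencies: foot:4, between:3, than:2, friend:1, it:1, these:1
Hapax (freq=1): friend, it, these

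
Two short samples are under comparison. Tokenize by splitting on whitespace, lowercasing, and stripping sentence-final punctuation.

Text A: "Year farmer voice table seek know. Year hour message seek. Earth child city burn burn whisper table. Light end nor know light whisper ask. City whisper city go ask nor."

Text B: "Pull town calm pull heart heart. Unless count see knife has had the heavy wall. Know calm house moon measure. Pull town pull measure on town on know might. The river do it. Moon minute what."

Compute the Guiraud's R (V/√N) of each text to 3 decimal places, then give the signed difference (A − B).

A: V=18, N=30, R=3.286
B: V=24, N=36, R=4.000
Difference = 3.286 − 4.000 = -0.714

-0.714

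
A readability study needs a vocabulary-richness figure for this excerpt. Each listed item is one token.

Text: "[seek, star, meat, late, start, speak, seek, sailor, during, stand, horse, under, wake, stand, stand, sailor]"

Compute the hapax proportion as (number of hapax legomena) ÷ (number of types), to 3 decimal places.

0.750

Frequencies: stand:3, seek:2, sailor:2, star:1, meat:1, late:1, start:1, speak:1, during:1, horse:1, under:1, wake:1
Hapax count = 9; type count = 12.
Ratio = 9 / 12 = 0.750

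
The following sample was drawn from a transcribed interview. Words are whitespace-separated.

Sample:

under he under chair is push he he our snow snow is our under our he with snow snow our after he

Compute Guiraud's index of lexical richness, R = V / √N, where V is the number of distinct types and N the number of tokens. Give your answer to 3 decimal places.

1.919

N = 22, V = 9.
√N = 4.690416
R = 9 / 4.690416 = 1.919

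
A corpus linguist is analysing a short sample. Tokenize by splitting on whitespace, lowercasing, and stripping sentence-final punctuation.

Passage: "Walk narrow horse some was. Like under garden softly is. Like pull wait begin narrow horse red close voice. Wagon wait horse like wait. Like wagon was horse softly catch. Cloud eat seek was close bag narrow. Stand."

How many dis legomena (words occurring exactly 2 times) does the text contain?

Frequencies: horse:4, like:4, narrow:3, was:3, wait:3, softly:2, close:2, wagon:2, walk:1, some:1, under:1, garden:1, is:1, pull:1, begin:1, red:1, voice:1, catch:1, cloud:1, eat:1, … (3 more, each freq 1)
Words with frequency 2: close, softly, wagon

3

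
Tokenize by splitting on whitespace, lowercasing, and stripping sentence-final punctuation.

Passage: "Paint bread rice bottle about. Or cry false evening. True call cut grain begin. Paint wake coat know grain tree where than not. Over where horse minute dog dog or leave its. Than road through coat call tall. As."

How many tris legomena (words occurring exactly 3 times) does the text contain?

Frequencies: paint:2, or:2, call:2, grain:2, coat:2, where:2, than:2, dog:2, bread:1, rice:1, bottle:1, about:1, cry:1, false:1, evening:1, true:1, cut:1, begin:1, wake:1, know:1, … (11 more, each freq 1)
Words with frequency 3: (none)

0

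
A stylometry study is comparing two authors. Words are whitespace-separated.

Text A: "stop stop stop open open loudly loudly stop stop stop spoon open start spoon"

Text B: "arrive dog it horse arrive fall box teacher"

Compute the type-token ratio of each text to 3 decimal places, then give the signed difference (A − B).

-0.518

TTR(A) = 5/14 = 0.357
TTR(B) = 7/8 = 0.875
Difference = 0.357 − 0.875 = -0.518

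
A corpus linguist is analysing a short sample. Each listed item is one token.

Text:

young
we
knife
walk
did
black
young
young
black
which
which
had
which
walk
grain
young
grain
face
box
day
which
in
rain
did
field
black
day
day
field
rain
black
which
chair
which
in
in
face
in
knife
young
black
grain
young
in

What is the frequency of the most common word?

6

Frequencies: young:6, which:6, black:5, in:5, grain:3, day:3, knife:2, walk:2, did:2, face:2, rain:2, field:2, we:1, had:1, box:1, chair:1
Most common: 'young' with frequency 6.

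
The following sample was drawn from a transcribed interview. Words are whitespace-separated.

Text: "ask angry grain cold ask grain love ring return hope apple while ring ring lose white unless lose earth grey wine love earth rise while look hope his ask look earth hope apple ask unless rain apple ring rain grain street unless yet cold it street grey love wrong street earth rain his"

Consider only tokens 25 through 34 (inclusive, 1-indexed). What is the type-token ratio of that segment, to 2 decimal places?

0.70

Segment tokens 25–34: while, look, hope, his, ask, look, earth, hope, apple, ask
Segment N = 10, segment V = 7.
TTR = 7 / 10 = 0.70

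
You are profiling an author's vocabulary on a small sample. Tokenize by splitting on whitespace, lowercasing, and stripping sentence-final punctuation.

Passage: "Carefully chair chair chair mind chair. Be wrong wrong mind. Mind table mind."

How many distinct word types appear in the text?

6

Distinct types: {be, carefully, chair, mind, table, wrong}
V = 6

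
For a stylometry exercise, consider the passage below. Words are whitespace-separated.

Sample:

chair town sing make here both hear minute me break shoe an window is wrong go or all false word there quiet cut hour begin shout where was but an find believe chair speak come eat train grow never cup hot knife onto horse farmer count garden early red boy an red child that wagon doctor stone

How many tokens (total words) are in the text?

57

Tokens: chair, town, sing, make, here, both, hear, minute, me, break, shoe, an, window, is, wrong, go, or, all, false, word, there, quiet, cut, hour, begin, shout, where, was, but, an, find, believe, chair, speak, come, eat, train, grow, never, cup, hot, knife, onto, horse, farmer, count, garden, early, red, boy, an, red, child, that, wagon, doctor, stone
N = 57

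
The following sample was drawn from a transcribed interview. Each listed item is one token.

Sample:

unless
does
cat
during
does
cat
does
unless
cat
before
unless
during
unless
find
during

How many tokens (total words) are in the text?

Tokens: unless, does, cat, during, does, cat, does, unless, cat, before, unless, during, unless, find, during
N = 15

15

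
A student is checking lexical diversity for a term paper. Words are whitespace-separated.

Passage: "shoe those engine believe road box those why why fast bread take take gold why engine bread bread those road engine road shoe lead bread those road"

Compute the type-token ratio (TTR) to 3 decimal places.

0.444

N = 27 tokens, V = 12 types.
TTR = V / N = 12 / 27 = 0.444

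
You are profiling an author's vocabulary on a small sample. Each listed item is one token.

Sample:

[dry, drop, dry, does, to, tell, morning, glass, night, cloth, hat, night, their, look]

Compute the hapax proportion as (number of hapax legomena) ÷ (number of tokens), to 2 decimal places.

0.71

Frequencies: dry:2, night:2, drop:1, does:1, to:1, tell:1, morning:1, glass:1, cloth:1, hat:1, their:1, look:1
Hapax count = 10; token count = 14.
Ratio = 10 / 14 = 0.71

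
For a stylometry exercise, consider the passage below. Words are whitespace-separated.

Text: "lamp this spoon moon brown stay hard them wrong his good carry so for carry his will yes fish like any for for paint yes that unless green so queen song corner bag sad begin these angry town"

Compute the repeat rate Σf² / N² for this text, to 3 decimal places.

Frequencies: for:3, his:2, carry:2, so:2, yes:2, lamp:1, this:1, spoon:1, moon:1, brown:1, stay:1, hard:1, them:1, wrong:1, good:1, will:1, fish:1, like:1, any:1, paint:1, … (12 more, each freq 1)
Σf² = 52; N² = 1444
Repeat rate = 52 / 1444 = 0.036

0.036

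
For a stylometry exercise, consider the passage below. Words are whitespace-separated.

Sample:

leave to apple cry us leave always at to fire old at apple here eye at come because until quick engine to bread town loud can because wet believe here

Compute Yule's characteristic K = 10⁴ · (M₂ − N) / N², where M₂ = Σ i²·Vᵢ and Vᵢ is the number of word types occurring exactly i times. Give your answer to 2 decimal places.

222.22

Frequencies: to:3, at:3, leave:2, apple:2, here:2, because:2, cry:1, us:1, always:1, fire:1, old:1, eye:1, come:1, until:1, quick:1, engine:1, bread:1, town:1, loud:1, can:1, … (2 more, each freq 1)
N = 30. Frequency spectrum: V_1=16, V_2=4, V_3=2
M₂ = 1²·16 + 2²·4 + 3²·2 = 50
K = 10000 × (50 − 30) / 30² = 222.22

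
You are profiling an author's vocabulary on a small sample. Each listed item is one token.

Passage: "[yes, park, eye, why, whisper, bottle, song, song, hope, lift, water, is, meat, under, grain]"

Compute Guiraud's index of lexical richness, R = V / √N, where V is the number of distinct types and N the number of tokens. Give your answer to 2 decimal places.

3.61

N = 15, V = 14.
√N = 3.872983
R = 14 / 3.872983 = 3.61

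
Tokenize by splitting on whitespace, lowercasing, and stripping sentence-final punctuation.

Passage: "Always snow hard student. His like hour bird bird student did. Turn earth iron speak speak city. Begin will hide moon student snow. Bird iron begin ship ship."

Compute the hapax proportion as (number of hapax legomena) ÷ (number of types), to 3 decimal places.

Frequencies: student:3, bird:3, snow:2, iron:2, speak:2, begin:2, ship:2, always:1, hard:1, his:1, like:1, hour:1, did:1, turn:1, earth:1, city:1, will:1, hide:1, moon:1
Hapax count = 12; type count = 19.
Ratio = 12 / 19 = 0.632

0.632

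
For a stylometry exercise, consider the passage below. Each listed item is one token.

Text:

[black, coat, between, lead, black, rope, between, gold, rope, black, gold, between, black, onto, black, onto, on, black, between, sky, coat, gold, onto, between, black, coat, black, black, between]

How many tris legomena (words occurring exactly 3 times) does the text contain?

3

Frequencies: black:9, between:6, coat:3, gold:3, onto:3, rope:2, lead:1, on:1, sky:1
Words with frequency 3: coat, gold, onto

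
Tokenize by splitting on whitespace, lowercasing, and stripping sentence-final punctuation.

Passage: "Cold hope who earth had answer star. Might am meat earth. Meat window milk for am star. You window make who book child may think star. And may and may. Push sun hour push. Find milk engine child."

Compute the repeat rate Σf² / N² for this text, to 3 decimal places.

Frequencies: star:3, may:3, who:2, earth:2, am:2, meat:2, window:2, milk:2, child:2, and:2, push:2, cold:1, hope:1, had:1, answer:1, might:1, for:1, you:1, make:1, book:1, … (5 more, each freq 1)
Σf² = 68; N² = 1444
Repeat rate = 68 / 1444 = 0.047

0.047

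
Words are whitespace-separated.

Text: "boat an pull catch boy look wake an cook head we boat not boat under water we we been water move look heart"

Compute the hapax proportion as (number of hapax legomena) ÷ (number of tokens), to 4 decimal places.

0.4783

Frequencies: boat:3, we:3, an:2, look:2, water:2, pull:1, catch:1, boy:1, wake:1, cook:1, head:1, not:1, under:1, been:1, move:1, heart:1
Hapax count = 11; token count = 23.
Ratio = 11 / 23 = 0.4783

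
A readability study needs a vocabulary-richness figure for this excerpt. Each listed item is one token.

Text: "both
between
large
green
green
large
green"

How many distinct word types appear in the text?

4

Distinct types: {between, both, green, large}
V = 4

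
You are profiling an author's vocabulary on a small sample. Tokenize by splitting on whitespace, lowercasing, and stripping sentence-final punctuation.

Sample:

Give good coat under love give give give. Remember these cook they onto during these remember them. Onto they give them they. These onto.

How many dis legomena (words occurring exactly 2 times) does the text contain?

Frequencies: give:5, these:3, they:3, onto:3, remember:2, them:2, good:1, coat:1, under:1, love:1, cook:1, during:1
Words with frequency 2: remember, them

2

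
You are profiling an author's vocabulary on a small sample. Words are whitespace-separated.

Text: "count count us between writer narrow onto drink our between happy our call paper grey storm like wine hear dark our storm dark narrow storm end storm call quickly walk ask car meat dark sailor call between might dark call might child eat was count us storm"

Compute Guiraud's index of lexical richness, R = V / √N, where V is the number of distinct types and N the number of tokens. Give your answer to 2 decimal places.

4.08

N = 47, V = 28.
√N = 6.855655
R = 28 / 6.855655 = 4.08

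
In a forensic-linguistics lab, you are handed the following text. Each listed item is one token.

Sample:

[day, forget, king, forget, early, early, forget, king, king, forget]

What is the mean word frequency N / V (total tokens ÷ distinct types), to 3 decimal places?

2.500

N = 10 tokens, V = 4 types.
Mean frequency = N / V = 10 / 4 = 2.500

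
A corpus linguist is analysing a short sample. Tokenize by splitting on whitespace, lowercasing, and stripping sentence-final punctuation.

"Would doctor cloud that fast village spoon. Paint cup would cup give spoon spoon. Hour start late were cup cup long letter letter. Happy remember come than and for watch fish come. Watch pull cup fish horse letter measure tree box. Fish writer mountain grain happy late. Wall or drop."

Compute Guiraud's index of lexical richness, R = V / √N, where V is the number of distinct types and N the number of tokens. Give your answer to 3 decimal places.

4.950

N = 50, V = 35.
√N = 7.071068
R = 35 / 7.071068 = 4.950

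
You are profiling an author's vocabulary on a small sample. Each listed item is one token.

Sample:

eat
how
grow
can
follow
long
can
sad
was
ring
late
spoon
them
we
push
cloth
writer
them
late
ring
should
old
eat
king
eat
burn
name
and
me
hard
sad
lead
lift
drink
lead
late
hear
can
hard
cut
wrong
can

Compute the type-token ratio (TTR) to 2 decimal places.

N = 42 tokens, V = 30 types.
TTR = V / N = 30 / 42 = 0.71

0.71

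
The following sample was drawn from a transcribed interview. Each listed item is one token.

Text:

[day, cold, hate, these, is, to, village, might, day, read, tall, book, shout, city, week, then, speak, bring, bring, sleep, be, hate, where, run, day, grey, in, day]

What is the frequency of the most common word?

Frequencies: day:4, hate:2, bring:2, cold:1, these:1, is:1, to:1, village:1, might:1, read:1, tall:1, book:1, shout:1, city:1, week:1, then:1, speak:1, sleep:1, be:1, where:1, … (3 more, each freq 1)
Most common: 'day' with frequency 4.

4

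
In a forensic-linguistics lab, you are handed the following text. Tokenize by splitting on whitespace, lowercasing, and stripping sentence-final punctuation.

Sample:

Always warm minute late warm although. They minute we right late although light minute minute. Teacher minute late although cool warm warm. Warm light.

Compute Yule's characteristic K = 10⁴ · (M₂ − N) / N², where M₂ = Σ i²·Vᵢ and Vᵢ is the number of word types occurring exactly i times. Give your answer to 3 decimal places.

937.500

Frequencies: warm:5, minute:5, late:3, although:3, light:2, always:1, they:1, we:1, right:1, teacher:1, cool:1
N = 24. Frequency spectrum: V_1=6, V_2=1, V_3=2, V_5=2
M₂ = 1²·6 + 2²·1 + 3²·2 + 5²·2 = 78
K = 10000 × (78 − 24) / 24² = 937.500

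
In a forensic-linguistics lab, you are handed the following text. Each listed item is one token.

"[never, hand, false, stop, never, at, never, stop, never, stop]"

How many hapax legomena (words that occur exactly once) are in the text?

3

Frequencies: never:4, stop:3, hand:1, false:1, at:1
Hapax (freq=1): at, false, hand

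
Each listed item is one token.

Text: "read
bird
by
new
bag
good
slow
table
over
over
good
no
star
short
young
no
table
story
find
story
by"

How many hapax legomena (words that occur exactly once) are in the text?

9

Frequencies: by:2, good:2, table:2, over:2, no:2, story:2, read:1, bird:1, new:1, bag:1, slow:1, star:1, short:1, young:1, find:1
Hapax (freq=1): bag, bird, find, new, read, short, slow, star, young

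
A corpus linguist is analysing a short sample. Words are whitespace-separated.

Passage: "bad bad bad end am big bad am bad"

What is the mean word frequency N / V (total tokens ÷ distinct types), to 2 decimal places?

2.25

N = 9 tokens, V = 4 types.
Mean frequency = N / V = 9 / 4 = 2.25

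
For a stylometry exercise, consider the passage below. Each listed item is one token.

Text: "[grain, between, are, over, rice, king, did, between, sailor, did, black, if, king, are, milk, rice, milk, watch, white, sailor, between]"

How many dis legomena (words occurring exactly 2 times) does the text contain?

6

Frequencies: between:3, are:2, rice:2, king:2, did:2, sailor:2, milk:2, grain:1, over:1, black:1, if:1, watch:1, white:1
Words with frequency 2: are, did, king, milk, rice, sailor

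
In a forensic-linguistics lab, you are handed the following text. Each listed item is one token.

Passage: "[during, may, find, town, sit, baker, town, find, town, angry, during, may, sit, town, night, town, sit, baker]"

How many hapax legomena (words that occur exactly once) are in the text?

Frequencies: town:5, sit:3, during:2, may:2, find:2, baker:2, angry:1, night:1
Hapax (freq=1): angry, night

2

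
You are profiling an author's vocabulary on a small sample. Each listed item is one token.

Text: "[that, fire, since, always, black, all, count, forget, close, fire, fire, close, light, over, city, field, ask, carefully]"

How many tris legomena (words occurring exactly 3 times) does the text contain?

1

Frequencies: fire:3, close:2, that:1, since:1, always:1, black:1, all:1, count:1, forget:1, light:1, over:1, city:1, field:1, ask:1, carefully:1
Words with frequency 3: fire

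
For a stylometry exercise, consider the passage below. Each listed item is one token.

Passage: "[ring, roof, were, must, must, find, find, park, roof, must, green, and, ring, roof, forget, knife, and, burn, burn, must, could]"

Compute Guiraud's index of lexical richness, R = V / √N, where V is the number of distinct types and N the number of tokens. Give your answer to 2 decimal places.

2.62

N = 21, V = 12.
√N = 4.582576
R = 12 / 4.582576 = 2.62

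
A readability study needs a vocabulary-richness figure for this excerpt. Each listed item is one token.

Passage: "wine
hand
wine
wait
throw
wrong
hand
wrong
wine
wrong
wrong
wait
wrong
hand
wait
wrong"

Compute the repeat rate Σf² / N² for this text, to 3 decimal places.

Frequencies: wrong:6, wine:3, hand:3, wait:3, throw:1
Σf² = 64; N² = 256
Repeat rate = 64 / 256 = 0.250

0.250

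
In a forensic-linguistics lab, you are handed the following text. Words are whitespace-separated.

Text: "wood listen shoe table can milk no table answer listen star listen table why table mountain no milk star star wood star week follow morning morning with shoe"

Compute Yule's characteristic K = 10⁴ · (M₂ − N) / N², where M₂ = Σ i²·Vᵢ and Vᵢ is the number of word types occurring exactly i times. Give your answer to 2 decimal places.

Frequencies: table:4, star:4, listen:3, wood:2, shoe:2, milk:2, no:2, morning:2, can:1, answer:1, why:1, mountain:1, week:1, follow:1, with:1
N = 28. Frequency spectrum: V_1=7, V_2=5, V_3=1, V_4=2
M₂ = 1²·7 + 2²·5 + 3²·1 + 4²·2 = 68
K = 10000 × (68 − 28) / 28² = 510.20

510.20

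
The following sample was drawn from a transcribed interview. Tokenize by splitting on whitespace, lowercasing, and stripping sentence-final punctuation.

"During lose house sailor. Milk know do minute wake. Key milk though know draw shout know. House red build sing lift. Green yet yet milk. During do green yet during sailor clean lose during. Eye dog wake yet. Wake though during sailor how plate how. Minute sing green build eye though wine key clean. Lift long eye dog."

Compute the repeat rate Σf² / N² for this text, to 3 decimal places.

0.046

Frequencies: during:5, yet:4, sailor:3, milk:3, know:3, wake:3, though:3, green:3, eye:3, lose:2, house:2, do:2, minute:2, key:2, build:2, sing:2, lift:2, clean:2, dog:2, how:2, … (6 more, each freq 1)
Σf² = 154; N² = 3364
Repeat rate = 154 / 3364 = 0.046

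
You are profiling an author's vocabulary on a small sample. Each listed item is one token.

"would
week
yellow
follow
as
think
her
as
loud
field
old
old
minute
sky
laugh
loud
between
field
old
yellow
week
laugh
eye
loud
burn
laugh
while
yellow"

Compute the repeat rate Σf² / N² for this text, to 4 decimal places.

0.0740

Frequencies: yellow:3, loud:3, old:3, laugh:3, week:2, as:2, field:2, would:1, follow:1, think:1, her:1, minute:1, sky:1, between:1, eye:1, burn:1, while:1
Σf² = 58; N² = 784
Repeat rate = 58 / 784 = 0.0740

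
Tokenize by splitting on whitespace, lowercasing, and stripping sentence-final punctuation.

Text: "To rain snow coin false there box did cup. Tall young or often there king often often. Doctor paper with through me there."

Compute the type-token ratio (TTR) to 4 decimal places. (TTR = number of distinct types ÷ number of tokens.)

N = 23 tokens, V = 19 types.
TTR = V / N = 19 / 23 = 0.8261

0.8261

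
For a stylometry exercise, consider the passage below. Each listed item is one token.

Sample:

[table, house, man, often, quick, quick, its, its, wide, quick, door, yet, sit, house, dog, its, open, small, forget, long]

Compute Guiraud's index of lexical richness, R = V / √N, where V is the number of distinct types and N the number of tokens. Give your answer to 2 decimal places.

3.35

N = 20, V = 15.
√N = 4.472136
R = 15 / 4.472136 = 3.35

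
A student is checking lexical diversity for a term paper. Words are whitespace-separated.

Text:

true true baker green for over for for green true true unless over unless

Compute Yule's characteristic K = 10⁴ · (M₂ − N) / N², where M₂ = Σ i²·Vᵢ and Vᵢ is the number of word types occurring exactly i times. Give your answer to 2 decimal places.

Frequencies: true:4, for:3, green:2, over:2, unless:2, baker:1
N = 14. Frequency spectrum: V_1=1, V_2=3, V_3=1, V_4=1
M₂ = 1²·1 + 2²·3 + 3²·1 + 4²·1 = 38
K = 10000 × (38 − 14) / 14² = 1224.49

1224.49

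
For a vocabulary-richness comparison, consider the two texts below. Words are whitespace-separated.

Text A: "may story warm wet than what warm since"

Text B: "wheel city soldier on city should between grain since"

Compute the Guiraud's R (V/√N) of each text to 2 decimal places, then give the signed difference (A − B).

A: V=7, N=8, R=2.47
B: V=8, N=9, R=2.67
Difference = 2.47 − 2.67 = -0.20

-0.20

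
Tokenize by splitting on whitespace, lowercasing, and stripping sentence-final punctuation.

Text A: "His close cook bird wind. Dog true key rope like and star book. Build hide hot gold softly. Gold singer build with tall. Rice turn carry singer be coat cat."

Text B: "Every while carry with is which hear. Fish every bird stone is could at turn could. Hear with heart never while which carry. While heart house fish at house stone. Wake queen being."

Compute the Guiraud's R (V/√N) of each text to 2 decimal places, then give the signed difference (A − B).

1.62

A: V=27, N=30, R=4.93
B: V=19, N=33, R=3.31
Difference = 4.93 − 3.31 = 1.62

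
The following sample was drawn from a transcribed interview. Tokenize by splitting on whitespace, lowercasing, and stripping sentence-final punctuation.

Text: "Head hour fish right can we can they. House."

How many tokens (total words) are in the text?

9

Tokens: head, hour, fish, right, can, we, can, they, house
N = 9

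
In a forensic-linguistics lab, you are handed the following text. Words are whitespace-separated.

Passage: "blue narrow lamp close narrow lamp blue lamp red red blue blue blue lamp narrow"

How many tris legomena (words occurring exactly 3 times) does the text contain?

1

Frequencies: blue:5, lamp:4, narrow:3, red:2, close:1
Words with frequency 3: narrow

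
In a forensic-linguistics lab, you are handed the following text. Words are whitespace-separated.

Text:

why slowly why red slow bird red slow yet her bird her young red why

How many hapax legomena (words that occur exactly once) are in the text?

3

Frequencies: why:3, red:3, slow:2, bird:2, her:2, slowly:1, yet:1, young:1
Hapax (freq=1): slowly, yet, young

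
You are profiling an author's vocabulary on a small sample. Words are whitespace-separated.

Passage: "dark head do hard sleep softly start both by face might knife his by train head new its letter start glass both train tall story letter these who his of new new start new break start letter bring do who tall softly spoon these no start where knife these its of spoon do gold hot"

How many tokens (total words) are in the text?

Tokens: dark, head, do, hard, sleep, softly, start, both, by, face, might, knife, his, by, train, head, new, its, letter, start, glass, both, train, tall, story, letter, these, who, his, of, new, new, start, new, break, start, letter, bring, do, who, tall, softly, spoon, these, no, start, where, knife, these, its, of, spoon, do, gold, hot
N = 55

55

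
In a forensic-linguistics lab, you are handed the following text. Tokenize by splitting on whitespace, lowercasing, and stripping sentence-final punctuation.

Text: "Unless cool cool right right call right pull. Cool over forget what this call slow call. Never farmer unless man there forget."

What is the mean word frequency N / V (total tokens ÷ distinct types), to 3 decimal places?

1.571

N = 22 tokens, V = 14 types.
Mean frequency = N / V = 22 / 14 = 1.571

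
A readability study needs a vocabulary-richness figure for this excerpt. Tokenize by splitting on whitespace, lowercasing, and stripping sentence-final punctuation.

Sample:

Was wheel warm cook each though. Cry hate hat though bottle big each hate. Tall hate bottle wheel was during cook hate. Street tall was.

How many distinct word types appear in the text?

Distinct types: {big, bottle, cook, cry, during, each, hat, hate, street, tall, though, warm, was, wheel}
V = 14

14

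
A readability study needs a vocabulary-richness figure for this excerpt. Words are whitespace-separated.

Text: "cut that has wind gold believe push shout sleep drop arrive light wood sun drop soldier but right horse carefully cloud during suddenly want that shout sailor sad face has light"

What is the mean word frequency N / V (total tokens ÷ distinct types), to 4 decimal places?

N = 31 tokens, V = 26 types.
Mean frequency = N / V = 31 / 26 = 1.1923

1.1923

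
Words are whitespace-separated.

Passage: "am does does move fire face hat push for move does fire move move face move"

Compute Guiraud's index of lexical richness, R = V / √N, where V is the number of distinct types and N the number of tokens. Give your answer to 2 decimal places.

N = 16, V = 8.
√N = 4.000000
R = 8 / 4.000000 = 2.00

2.00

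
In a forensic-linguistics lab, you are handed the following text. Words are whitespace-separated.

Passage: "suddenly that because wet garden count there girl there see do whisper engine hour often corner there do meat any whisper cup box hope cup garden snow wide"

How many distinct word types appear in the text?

22

Distinct types: {any, because, box, corner, count, cup, do, engine, garden, girl, hope, hour, meat, often, see, snow, suddenly, that, there, wet, whisper, wide}
V = 22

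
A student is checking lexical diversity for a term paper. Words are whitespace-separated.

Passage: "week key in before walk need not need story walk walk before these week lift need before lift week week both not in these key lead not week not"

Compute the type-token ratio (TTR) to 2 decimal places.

0.41

N = 29 tokens, V = 12 types.
TTR = V / N = 12 / 29 = 0.41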